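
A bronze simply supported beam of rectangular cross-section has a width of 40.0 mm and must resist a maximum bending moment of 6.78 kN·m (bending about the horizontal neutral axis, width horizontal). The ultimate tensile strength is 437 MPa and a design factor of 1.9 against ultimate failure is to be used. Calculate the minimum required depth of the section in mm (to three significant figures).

σ_allow = 437/1.9 = 230.0 MPa.
For a rectangular section σ = 6M/(bh²), so h² = 6M/(b σ_allow) = 6×6780000/(40.0×230.0) = 4422 mm².
h = 66.50 mm.

h = 66.5 mm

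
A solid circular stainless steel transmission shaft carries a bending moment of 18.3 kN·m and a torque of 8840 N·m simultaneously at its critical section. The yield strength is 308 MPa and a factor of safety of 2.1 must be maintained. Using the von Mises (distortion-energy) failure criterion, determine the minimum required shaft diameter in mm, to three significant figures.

d = 111 mm

σ_allow = σ_y/n = 308/2.1 = 146.7 MPa.
For a solid shaft σ_b = 32M/(πd³) and τ = 16T/(πd³), so the von Mises stress is σ' = (16/πd³)·√(4M²+3T²).
√(4M²+3T²) = √(4×(1.830×10^7)² + 3×(8.840×10^6)²) = 3.967×10^7 N·mm.
d³ = 16×3.967×10^7/(π×146.7) = 1.378×10^6 mm³.
d = 111.3 mm.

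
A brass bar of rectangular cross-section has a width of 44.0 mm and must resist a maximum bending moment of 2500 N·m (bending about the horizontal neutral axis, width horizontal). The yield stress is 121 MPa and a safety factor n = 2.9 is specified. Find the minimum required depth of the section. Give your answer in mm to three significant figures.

σ_allow = 121/2.9 = 41.72 MPa.
For a rectangular section σ = 6M/(bh²), so h² = 6M/(b σ_allow) = 6×2500000/(44.0×41.72) = 8171 mm².
h = 90.39 mm.

h = 90.4 mm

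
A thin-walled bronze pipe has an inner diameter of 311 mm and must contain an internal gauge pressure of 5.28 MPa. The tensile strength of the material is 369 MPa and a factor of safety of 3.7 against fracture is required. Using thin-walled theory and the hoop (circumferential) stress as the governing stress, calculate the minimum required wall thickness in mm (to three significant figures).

t = 8.23 mm

σ_allow = 369/3.7 = 99.73 MPa.
Hoop stress σ_h = pD/(2t), so t = pD/(2σ_allow) = 5.28×311/(2×99.73) = 8.233 mm.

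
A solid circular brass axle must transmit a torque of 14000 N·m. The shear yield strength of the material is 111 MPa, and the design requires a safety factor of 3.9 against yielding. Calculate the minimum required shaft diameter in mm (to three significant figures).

d = 136 mm

Allowable shear stress τ_allow = 111/3.9 = 28.46 MPa.
For a solid shaft τ = 16T/(πd³), so d³ = 16T/(π τ_allow) = 16×1.4000×10^7/(π×28.46) = 2.505×10^6 mm³.
d = (2.505×10^6)^(1/3) = 135.8 mm.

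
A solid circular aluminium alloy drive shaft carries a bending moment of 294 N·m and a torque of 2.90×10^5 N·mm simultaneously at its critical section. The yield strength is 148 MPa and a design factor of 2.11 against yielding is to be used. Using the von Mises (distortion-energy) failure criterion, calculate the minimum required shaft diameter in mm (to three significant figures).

σ_allow = σ_y/n = 148/2.11 = 70.14 MPa.
For a solid shaft σ_b = 32M/(πd³) and τ = 16T/(πd³), so the von Mises stress is σ' = (16/πd³)·√(4M²+3T²).
√(4M²+3T²) = √(4×(294000)² + 3×(290000)²) = 773300 N·mm.
d³ = 16×773300/(π×70.14) = 56150 mm³.
d = 38.29 mm.

d = 38.3 mm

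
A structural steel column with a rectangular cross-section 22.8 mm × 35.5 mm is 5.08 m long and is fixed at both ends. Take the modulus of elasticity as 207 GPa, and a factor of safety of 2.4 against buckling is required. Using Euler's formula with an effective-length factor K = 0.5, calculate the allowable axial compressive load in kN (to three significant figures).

P_allow = 4.63 kN

Buckling occurs about the weak axis: I_min = h·b³/12 = 35.5×22.8³/12 = 35060 mm⁴ (b = 22.8 mm is the smaller dimension).
Effective length L_e = KL = 0.5×5.08 m = 2540 mm.
Euler critical load P_cr = π²EI/L_e² = π²×207000×35060/2540² = 11100 N.
P_allow = P_cr/n = 11100/2.4 = 4626 N.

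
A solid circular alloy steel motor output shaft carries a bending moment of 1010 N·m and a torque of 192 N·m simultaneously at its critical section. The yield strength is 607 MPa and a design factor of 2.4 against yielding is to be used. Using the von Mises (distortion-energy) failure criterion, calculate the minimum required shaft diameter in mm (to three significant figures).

d = 34.5 mm

σ_allow = σ_y/n = 607/2.4 = 252.9 MPa.
For a solid shaft σ_b = 32M/(πd³) and τ = 16T/(πd³), so the von Mises stress is σ' = (16/πd³)·√(4M²+3T²).
√(4M²+3T²) = √(4×(1.010×10^6)² + 3×(192000)²) = 2.047×10^6 N·mm.
d³ = 16×2.047×10^6/(π×252.9) = 41220 mm³.
d = 34.54 mm.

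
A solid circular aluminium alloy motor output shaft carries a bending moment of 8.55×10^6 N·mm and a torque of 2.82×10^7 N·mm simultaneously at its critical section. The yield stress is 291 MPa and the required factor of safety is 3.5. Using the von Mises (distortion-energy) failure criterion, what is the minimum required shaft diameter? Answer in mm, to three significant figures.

d = 147 mm

σ_allow = σ_y/n = 291/3.5 = 83.14 MPa.
For a solid shaft σ_b = 32M/(πd³) and τ = 16T/(πd³), so the von Mises stress is σ' = (16/πd³)·√(4M²+3T²).
√(4M²+3T²) = √(4×(8.550×10^6)² + 3×(2.820×10^7)²) = 5.175×10^7 N·mm.
d³ = 16×5.175×10^7/(π×83.14) = 3.170×10^6 mm³.
d = 146.9 mm.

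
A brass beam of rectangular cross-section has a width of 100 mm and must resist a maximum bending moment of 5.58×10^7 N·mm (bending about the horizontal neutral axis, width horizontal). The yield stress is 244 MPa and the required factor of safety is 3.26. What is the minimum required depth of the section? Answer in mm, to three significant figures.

σ_allow = 244/3.26 = 74.85 MPa.
For a rectangular section σ = 6M/(bh²), so h² = 6M/(b σ_allow) = 6×5.5800×10^7/(100×74.85) = 44730 mm².
h = 211.5 mm.

h = 211 mm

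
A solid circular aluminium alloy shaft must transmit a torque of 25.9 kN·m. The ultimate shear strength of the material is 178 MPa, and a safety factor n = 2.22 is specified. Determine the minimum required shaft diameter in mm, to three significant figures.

Allowable shear stress τ_allow = 178/2.22 = 80.18 MPa.
For a solid shaft τ = 16T/(πd³), so d³ = 16T/(π τ_allow) = 16×2.5900×10^7/(π×80.18) = 1.645×10^6 mm³.
d = (1.645×10^6)^(1/3) = 118.1 mm.

d = 118 mm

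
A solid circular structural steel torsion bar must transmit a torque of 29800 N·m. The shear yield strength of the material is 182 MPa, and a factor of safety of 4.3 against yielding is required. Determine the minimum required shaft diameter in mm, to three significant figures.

d = 153 mm

Allowable shear stress τ_allow = 182/4.3 = 42.33 MPa.
For a solid shaft τ = 16T/(πd³), so d³ = 16T/(π τ_allow) = 16×2.9800×10^7/(π×42.33) = 3.586×10^6 mm³.
d = (3.586×10^6)^(1/3) = 153.1 mm.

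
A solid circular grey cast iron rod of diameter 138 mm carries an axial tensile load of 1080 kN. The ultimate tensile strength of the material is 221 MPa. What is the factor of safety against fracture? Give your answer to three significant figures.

A = πd²/4 = 14960 mm².
σ = F/A = 1080000/14960 = 72.21 MPa.
n = 221/72.21 = 3.061.

n = 3.06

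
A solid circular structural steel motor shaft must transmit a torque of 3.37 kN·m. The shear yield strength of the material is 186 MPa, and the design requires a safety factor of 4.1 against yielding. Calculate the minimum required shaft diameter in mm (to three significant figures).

d = 72.3 mm

Allowable shear stress τ_allow = 186/4.1 = 45.37 MPa.
For a solid shaft τ = 16T/(πd³), so d³ = 16T/(π τ_allow) = 16×3370000/(π×45.37) = 378300 mm³.
d = (378300)^(1/3) = 72.33 mm.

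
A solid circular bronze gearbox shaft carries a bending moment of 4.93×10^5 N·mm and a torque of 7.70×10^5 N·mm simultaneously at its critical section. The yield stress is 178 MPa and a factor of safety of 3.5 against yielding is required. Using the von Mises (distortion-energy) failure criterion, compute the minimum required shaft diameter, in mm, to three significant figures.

σ_allow = σ_y/n = 178/3.5 = 50.86 MPa.
For a solid shaft σ_b = 32M/(πd³) and τ = 16T/(πd³), so the von Mises stress is σ' = (16/πd³)·√(4M²+3T²).
√(4M²+3T²) = √(4×(493000)² + 3×(770000)²) = 1.659×10^6 N·mm.
d³ = 16×1.659×10^6/(π×50.86) = 166100 mm³.
d = 54.97 mm.

d = 55.0 mm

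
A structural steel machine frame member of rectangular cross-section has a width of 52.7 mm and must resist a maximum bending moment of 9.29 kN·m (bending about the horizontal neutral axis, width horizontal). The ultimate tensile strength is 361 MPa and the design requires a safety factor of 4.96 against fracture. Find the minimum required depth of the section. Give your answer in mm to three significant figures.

σ_allow = 361/4.96 = 72.78 MPa.
For a rectangular section σ = 6M/(bh²), so h² = 6M/(b σ_allow) = 6×9290000/(52.7×72.78) = 14530 mm².
h = 120.5 mm.

h = 121 mm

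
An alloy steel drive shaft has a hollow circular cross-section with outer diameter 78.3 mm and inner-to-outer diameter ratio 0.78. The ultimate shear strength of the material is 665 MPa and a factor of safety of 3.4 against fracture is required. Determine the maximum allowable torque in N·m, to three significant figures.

T_allow = 11600 N·m

τ_allow = 665/3.4 = 195.6 MPa.
For a hollow shaft T_allow = τ_allow·πd_o³(1−k⁴)/16 with 1−k⁴ = 0.6298, so πd_o³(1−k⁴)/16 = 59370 mm³.
T_allow = 195.6×59370 = 1.161×10^7 N·mm = 11610 N·m.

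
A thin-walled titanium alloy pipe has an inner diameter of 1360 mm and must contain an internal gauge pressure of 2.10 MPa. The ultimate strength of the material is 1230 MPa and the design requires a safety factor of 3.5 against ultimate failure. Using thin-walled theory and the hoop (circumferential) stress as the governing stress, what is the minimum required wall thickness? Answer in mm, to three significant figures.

t = 4.06 mm

σ_allow = 1230/3.5 = 351.4 MPa.
Hoop stress σ_h = pD/(2t), so t = pD/(2σ_allow) = 2.10×1360/(2×351.4) = 4.063 mm.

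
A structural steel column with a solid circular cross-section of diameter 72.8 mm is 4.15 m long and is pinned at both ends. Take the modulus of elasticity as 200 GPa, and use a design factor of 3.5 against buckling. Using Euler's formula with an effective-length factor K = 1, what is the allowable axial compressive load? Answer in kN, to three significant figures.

I = πd⁴/64 = π×72.8⁴/64 = 1.379×10^6 mm⁴.
Effective length L_e = KL = 1×4.15 m = 4150 mm.
Euler critical load P_cr = π²EI/L_e² = π²×200000×1.379×10^6/4150² = 158000 N.
P_allow = P_cr/n = 158000/3.5 = 45150 N.

P_allow = 45.2 kN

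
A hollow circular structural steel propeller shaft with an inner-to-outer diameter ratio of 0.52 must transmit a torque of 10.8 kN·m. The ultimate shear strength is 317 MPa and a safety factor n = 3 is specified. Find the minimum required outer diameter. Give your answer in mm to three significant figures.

τ_allow = 317/3 = 105.7 MPa.
For a hollow shaft τ = 16T/[πd_o³(1−k⁴)] with k = 0.52, so 1−k⁴ = 0.9269.
d_o³ = 16T/[π τ_allow (1−k⁴)] = 16×1.0800×10^7/(π×105.7×0.9269) = 561600 mm³.
d_o = 82.50 mm.

d_o = 82.5 mm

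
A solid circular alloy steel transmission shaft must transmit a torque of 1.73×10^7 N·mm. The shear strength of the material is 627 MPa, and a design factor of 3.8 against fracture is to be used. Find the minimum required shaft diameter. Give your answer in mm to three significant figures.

d = 81.1 mm

Allowable shear stress τ_allow = 627/3.8 = 165.0 MPa.
For a solid shaft τ = 16T/(πd³), so d³ = 16T/(π τ_allow) = 16×1.7300×10^7/(π×165.0) = 534000 mm³.
d = (534000)^(1/3) = 81.13 mm.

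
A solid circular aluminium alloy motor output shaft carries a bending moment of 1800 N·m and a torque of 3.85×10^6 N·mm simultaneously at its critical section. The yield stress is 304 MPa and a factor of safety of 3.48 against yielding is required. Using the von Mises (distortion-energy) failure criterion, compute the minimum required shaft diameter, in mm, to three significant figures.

σ_allow = σ_y/n = 304/3.48 = 87.36 MPa.
For a solid shaft σ_b = 32M/(πd³) and τ = 16T/(πd³), so the von Mises stress is σ' = (16/πd³)·√(4M²+3T²).
√(4M²+3T²) = √(4×(1.800×10^6)² + 3×(3.850×10^6)²) = 7.578×10^6 N·mm.
d³ = 16×7.578×10^6/(π×87.36) = 441800 mm³.
d = 76.16 mm.

d = 76.2 mm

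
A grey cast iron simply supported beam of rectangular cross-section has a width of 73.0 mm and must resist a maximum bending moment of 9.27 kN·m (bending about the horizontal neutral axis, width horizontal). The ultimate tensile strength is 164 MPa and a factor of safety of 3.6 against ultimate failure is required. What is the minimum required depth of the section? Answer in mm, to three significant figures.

σ_allow = 164/3.6 = 45.56 MPa.
For a rectangular section σ = 6M/(bh²), so h² = 6M/(b σ_allow) = 6×9270000/(73.0×45.56) = 16730 mm².
h = 129.3 mm.

h = 129 mm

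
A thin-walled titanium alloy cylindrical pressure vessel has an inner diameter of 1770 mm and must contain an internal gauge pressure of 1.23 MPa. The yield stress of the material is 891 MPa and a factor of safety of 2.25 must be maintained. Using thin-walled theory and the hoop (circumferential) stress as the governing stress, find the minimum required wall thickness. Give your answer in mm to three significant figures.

σ_allow = 891/2.25 = 396.0 MPa.
Hoop stress σ_h = pD/(2t), so t = pD/(2σ_allow) = 1.23×1770/(2×396.0) = 2.749 mm.

t = 2.75 mm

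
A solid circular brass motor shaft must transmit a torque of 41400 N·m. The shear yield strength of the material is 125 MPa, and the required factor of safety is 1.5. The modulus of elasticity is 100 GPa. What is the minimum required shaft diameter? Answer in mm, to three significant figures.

d = 136 mm

Allowable shear stress τ_allow = 125/1.5 = 83.33 MPa.
For a solid shaft τ = 16T/(πd³), so d³ = 16T/(π τ_allow) = 16×4.1400×10^7/(π×83.33) = 2.530×10^6 mm³.
d = (2.530×10^6)^(1/3) = 136.3 mm.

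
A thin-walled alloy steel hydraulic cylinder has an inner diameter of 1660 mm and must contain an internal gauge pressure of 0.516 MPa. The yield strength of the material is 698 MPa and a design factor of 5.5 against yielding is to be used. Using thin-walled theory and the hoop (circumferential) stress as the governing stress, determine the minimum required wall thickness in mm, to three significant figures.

σ_allow = 698/5.5 = 126.9 MPa.
Hoop stress σ_h = pD/(2t), so t = pD/(2σ_allow) = 0.516×1660/(2×126.9) = 3.375 mm.

t = 3.37 mm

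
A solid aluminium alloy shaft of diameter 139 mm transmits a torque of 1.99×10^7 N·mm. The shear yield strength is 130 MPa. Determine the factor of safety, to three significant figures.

n = 3.44

τ = 16T/(πd³) = 16×1.9900×10^7/(π×139³) = 37.74 MPa.
n = τ_limit/τ = 130/37.74 = 3.445.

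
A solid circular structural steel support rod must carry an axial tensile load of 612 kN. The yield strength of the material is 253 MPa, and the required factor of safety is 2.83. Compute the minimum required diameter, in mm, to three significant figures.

Allowable stress σ_allow = 253/2.83 = 89.40 MPa.
Required area A = F/σ_allow = 612000/89.40 = 6846 mm².
A = πd²/4 → d = √(4A/π) = 93.36 mm.

d = 93.4 mm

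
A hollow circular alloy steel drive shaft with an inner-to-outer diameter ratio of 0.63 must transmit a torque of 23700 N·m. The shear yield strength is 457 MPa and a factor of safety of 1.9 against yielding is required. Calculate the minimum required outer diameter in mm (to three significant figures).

d_o = 84.1 mm

τ_allow = 457/1.9 = 240.5 MPa.
For a hollow shaft τ = 16T/[πd_o³(1−k⁴)] with k = 0.63, so 1−k⁴ = 0.8425.
d_o³ = 16T/[π τ_allow (1−k⁴)] = 16×2.3700×10^7/(π×240.5×0.8425) = 595700 mm³.
d_o = 84.14 mm.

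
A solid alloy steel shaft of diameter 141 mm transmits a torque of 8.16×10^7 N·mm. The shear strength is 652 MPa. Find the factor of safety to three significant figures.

n = 4.40

τ = 16T/(πd³) = 16×8.1600×10^7/(π×141³) = 148.3 MPa.
n = τ_limit/τ = 652/148.3 = 4.398.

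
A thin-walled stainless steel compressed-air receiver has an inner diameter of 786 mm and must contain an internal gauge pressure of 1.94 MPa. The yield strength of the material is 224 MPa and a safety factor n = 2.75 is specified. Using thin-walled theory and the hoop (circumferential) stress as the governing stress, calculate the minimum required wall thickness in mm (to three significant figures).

σ_allow = 224/2.75 = 81.45 MPa.
Hoop stress σ_h = pD/(2t), so t = pD/(2σ_allow) = 1.94×786/(2×81.45) = 9.360 mm.

t = 9.36 mm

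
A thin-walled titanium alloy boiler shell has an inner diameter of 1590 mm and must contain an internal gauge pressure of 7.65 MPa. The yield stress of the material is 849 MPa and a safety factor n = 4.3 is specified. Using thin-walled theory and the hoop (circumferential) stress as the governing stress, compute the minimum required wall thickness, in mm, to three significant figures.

σ_allow = 849/4.3 = 197.4 MPa.
Hoop stress σ_h = pD/(2t), so t = pD/(2σ_allow) = 7.65×1590/(2×197.4) = 30.80 mm.

t = 30.8 mm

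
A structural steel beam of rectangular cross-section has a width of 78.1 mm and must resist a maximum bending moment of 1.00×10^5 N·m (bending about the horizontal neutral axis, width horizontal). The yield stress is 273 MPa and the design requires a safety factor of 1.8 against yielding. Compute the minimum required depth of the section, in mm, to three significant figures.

h = 225 mm

σ_allow = 273/1.8 = 151.7 MPa.
For a rectangular section σ = 6M/(bh²), so h² = 6M/(b σ_allow) = 6×1.0000×10^8/(78.1×151.7) = 50650 mm².
h = 225.1 mm.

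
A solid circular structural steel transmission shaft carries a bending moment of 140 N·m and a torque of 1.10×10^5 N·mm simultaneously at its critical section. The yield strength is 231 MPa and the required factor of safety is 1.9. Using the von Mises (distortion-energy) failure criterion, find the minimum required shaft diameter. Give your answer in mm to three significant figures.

d = 24.2 mm

σ_allow = σ_y/n = 231/1.9 = 121.6 MPa.
For a solid shaft σ_b = 32M/(πd³) and τ = 16T/(πd³), so the von Mises stress is σ' = (16/πd³)·√(4M²+3T²).
√(4M²+3T²) = √(4×(140000)² + 3×(110000)²) = 338700 N·mm.
d³ = 16×338700/(π×121.6) = 14190 mm³.
d = 24.21 mm.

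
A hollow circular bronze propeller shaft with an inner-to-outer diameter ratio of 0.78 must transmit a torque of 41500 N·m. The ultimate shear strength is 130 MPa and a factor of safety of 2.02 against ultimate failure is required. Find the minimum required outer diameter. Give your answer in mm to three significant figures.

τ_allow = 130/2.02 = 64.36 MPa.
For a hollow shaft τ = 16T/[πd_o³(1−k⁴)] with k = 0.78, so 1−k⁴ = 0.6298.
d_o³ = 16T/[π τ_allow (1−k⁴)] = 16×4.1500×10^7/(π×64.36×0.6298) = 5.214×10^6 mm³.
d_o = 173.4 mm.

d_o = 173 mm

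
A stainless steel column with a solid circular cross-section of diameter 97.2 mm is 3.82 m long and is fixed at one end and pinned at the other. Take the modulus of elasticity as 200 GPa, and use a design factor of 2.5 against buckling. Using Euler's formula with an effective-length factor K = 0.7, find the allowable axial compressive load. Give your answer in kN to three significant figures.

I = πd⁴/64 = π×97.2⁴/64 = 4.382×10^6 mm⁴.
Effective length L_e = KL = 0.7×3.82 m = 2674 mm.
Euler critical load P_cr = π²EI/L_e² = π²×200000×4.382×10^6/2674² = 1.210×10^6 N.
P_allow = P_cr/n = 1.210×10^6/2.5 = 483800 N.

P_allow = 484 kN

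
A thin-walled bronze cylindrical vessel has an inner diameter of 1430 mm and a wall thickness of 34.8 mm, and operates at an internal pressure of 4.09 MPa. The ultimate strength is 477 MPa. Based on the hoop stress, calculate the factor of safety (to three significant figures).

n = 5.68

σ_h = pD/(2t) = 4.09×1430/(2×34.8) = 84.03 MPa.
n = 477/84.03 = 5.676.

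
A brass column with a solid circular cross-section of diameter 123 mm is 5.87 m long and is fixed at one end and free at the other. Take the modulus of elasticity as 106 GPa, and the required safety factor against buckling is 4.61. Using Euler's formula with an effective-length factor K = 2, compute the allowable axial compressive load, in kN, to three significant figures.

I = πd⁴/64 = π×123⁴/64 = 1.124×10^7 mm⁴.
Effective length L_e = KL = 2×5.87 m = 11740 mm.
Euler critical load P_cr = π²EI/L_e² = π²×106000×1.124×10^7/11740² = 85280 N.
P_allow = P_cr/n = 85280/4.61 = 18500 N.

P_allow = 18.5 kN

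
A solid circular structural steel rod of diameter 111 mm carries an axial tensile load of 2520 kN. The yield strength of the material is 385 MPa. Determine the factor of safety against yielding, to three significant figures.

A = πd²/4 = 9677 mm².
σ = F/A = 2520000/9677 = 260.4 MPa.
n = 385/260.4 = 1.478.

n = 1.48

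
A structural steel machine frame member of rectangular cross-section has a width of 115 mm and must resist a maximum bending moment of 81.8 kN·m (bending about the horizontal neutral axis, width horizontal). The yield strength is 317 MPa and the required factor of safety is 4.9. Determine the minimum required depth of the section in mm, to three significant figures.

σ_allow = 317/4.9 = 64.69 MPa.
For a rectangular section σ = 6M/(bh²), so h² = 6M/(b σ_allow) = 6×8.1800×10^7/(115×64.69) = 65970 mm².
h = 256.8 mm.

h = 257 mm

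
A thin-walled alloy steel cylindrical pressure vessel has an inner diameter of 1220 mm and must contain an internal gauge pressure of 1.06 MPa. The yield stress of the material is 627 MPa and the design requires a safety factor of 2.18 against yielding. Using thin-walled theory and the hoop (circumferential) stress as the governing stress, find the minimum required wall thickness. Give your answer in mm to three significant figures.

t = 2.25 mm

σ_allow = 627/2.18 = 287.6 MPa.
Hoop stress σ_h = pD/(2t), so t = pD/(2σ_allow) = 1.06×1220/(2×287.6) = 2.248 mm.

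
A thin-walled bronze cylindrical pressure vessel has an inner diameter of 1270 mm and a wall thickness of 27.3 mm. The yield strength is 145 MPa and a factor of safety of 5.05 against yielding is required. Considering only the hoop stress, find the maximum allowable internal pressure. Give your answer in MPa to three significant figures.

σ_allow = 145/5.05 = 28.71 MPa.
σ_h = pD/(2t) → p_allow = 2σ_allow t/D = 2×28.71×27.3/1270 = 1.234 MPa.

p_allow = 1.23 MPa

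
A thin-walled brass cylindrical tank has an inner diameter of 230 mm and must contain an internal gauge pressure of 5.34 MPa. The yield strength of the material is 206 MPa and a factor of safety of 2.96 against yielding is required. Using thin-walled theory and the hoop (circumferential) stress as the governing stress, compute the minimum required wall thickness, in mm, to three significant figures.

t = 8.82 mm

σ_allow = 206/2.96 = 69.59 MPa.
Hoop stress σ_h = pD/(2t), so t = pD/(2σ_allow) = 5.34×230/(2×69.59) = 8.824 mm.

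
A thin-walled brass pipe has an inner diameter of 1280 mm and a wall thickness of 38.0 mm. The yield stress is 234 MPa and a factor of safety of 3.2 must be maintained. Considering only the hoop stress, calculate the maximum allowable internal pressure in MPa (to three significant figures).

σ_allow = 234/3.2 = 73.12 MPa.
σ_h = pD/(2t) → p_allow = 2σ_allow t/D = 2×73.12×38.0/1280 = 4.342 MPa.

p_allow = 4.34 MPa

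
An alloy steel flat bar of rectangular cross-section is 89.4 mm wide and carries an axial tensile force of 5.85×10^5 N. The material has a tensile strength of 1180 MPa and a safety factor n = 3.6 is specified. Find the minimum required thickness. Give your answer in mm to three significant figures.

t = 20.0 mm

σ_allow = 1180/3.6 = 327.8 MPa.
Required area A = F/σ_allow = 585000/327.8 = 1785 mm².
t = A/w = 1785/89.4 = 19.96 mm.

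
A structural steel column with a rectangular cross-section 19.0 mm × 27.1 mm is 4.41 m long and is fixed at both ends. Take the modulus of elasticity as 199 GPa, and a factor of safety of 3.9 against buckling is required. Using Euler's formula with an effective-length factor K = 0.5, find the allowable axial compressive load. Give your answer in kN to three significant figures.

P_allow = 1.60 kN

Buckling occurs about the weak axis: I_min = h·b³/12 = 27.1×19.0³/12 = 15490 mm⁴ (b = 19.0 mm is the smaller dimension).
Effective length L_e = KL = 0.5×4.41 m = 2205 mm.
Euler critical load P_cr = π²EI/L_e² = π²×199000×15490/2205² = 6257 N.
P_allow = P_cr/n = 6257/3.9 = 1604 N.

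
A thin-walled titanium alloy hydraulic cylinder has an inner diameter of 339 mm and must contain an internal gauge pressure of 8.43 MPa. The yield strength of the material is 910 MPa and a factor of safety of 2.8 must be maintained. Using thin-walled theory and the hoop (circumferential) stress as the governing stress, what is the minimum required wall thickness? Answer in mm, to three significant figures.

σ_allow = 910/2.8 = 325.0 MPa.
Hoop stress σ_h = pD/(2t), so t = pD/(2σ_allow) = 8.43×339/(2×325.0) = 4.397 mm.

t = 4.40 mm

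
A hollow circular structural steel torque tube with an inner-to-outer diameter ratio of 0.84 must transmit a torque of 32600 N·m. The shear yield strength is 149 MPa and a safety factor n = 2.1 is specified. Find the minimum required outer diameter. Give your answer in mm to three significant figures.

τ_allow = 149/2.1 = 70.95 MPa.
For a hollow shaft τ = 16T/[πd_o³(1−k⁴)] with k = 0.84, so 1−k⁴ = 0.5021.
d_o³ = 16T/[π τ_allow (1−k⁴)] = 16×3.2600×10^7/(π×70.95×0.5021) = 4.660×10^6 mm³.
d_o = 167.0 mm.

d_o = 167 mm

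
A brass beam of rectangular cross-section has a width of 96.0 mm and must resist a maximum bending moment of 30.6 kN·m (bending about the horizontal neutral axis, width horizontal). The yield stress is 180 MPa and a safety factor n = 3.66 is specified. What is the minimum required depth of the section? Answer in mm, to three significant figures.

h = 197 mm

σ_allow = 180/3.66 = 49.18 MPa.
For a rectangular section σ = 6M/(bh²), so h² = 6M/(b σ_allow) = 6×3.0600×10^7/(96.0×49.18) = 38890 mm².
h = 197.2 mm.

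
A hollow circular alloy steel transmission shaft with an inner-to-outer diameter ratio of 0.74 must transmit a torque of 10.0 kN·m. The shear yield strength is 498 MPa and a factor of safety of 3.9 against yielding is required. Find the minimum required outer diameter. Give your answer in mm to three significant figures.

τ_allow = 498/3.9 = 127.7 MPa.
For a hollow shaft τ = 16T/[πd_o³(1−k⁴)] with k = 0.74, so 1−k⁴ = 0.7001.
d_o³ = 16T/[π τ_allow (1−k⁴)] = 16×1.0000×10^7/(π×127.7×0.7001) = 569700 mm³.
d_o = 82.90 mm.

d_o = 82.9 mm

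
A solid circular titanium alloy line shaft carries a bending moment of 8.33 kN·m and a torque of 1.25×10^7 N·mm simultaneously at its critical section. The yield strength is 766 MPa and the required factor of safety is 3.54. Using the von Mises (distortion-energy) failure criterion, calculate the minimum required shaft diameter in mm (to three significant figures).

d = 86.3 mm

σ_allow = σ_y/n = 766/3.54 = 216.4 MPa.
For a solid shaft σ_b = 32M/(πd³) and τ = 16T/(πd³), so the von Mises stress is σ' = (16/πd³)·√(4M²+3T²).
√(4M²+3T²) = √(4×(8.330×10^6)² + 3×(1.250×10^7)²) = 2.732×10^7 N·mm.
d³ = 16×2.732×10^7/(π×216.4) = 643000 mm³.
d = 86.31 mm.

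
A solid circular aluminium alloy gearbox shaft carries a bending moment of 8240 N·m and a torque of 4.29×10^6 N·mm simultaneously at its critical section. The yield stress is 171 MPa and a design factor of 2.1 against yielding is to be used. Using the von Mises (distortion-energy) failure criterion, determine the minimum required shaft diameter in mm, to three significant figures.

d = 104 mm

σ_allow = σ_y/n = 171/2.1 = 81.43 MPa.
For a solid shaft σ_b = 32M/(πd³) and τ = 16T/(πd³), so the von Mises stress is σ' = (16/πd³)·√(4M²+3T²).
√(4M²+3T²) = √(4×(8.240×10^6)² + 3×(4.290×10^6)²) = 1.808×10^7 N·mm.
d³ = 16×1.808×10^7/(π×81.43) = 1.131×10^6 mm³.
d = 104.2 mm.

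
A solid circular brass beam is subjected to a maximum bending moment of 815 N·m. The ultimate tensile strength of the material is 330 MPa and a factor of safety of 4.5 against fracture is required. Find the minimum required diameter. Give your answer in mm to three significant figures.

d = 48.4 mm

σ_allow = 330/4.5 = 73.33 MPa.
For a solid circular section σ = 32M/(πd³), so d³ = 32M/(π σ_allow) = 32×815000/(π×73.33) = 113200 mm³.
d = 48.37 mm.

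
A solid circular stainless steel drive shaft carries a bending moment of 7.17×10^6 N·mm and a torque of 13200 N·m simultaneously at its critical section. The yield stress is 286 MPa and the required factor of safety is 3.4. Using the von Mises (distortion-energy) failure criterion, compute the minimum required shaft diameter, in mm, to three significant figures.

d = 118 mm

σ_allow = σ_y/n = 286/3.4 = 84.12 MPa.
For a solid shaft σ_b = 32M/(πd³) and τ = 16T/(πd³), so the von Mises stress is σ' = (16/πd³)·√(4M²+3T²).
√(4M²+3T²) = √(4×(7.170×10^6)² + 3×(1.320×10^7)²) = 2.699×10^7 N·mm.
d³ = 16×2.699×10^7/(π×84.12) = 1.634×10^6 mm³.
d = 117.8 mm.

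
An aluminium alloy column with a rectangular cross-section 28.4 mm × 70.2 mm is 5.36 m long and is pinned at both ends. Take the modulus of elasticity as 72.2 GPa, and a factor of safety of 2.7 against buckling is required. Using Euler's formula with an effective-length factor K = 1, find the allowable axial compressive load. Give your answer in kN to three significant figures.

Buckling occurs about the weak axis: I_min = h·b³/12 = 70.2×28.4³/12 = 134000 mm⁴ (b = 28.4 mm is the smaller dimension).
Effective length L_e = KL = 1×5.36 m = 5360 mm.
Euler critical load P_cr = π²EI/L_e² = π²×72200×134000/5360² = 3324 N.
P_allow = P_cr/n = 3324/2.7 = 1231 N.

P_allow = 1.23 kN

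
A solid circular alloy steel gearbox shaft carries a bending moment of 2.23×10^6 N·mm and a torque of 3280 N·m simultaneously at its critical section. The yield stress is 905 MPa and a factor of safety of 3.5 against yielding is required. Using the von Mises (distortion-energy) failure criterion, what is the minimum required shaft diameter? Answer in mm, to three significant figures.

d = 52.2 mm

σ_allow = σ_y/n = 905/3.5 = 258.6 MPa.
For a solid shaft σ_b = 32M/(πd³) and τ = 16T/(πd³), so the von Mises stress is σ' = (16/πd³)·√(4M²+3T²).
√(4M²+3T²) = √(4×(2.230×10^6)² + 3×(3.280×10^6)²) = 7.223×10^6 N·mm.
d³ = 16×7.223×10^6/(π×258.6) = 142300 mm³.
d = 52.20 mm.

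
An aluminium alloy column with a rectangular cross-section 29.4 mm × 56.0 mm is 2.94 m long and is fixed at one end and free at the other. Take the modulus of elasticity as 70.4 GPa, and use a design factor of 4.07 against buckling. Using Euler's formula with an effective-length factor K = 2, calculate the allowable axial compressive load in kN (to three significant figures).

Buckling occurs about the weak axis: I_min = h·b³/12 = 56.0×29.4³/12 = 118600 mm⁴ (b = 29.4 mm is the smaller dimension).
Effective length L_e = KL = 2×2.94 m = 5880 mm.
Euler critical load P_cr = π²EI/L_e² = π²×70400×118600/5880² = 2383 N.
P_allow = P_cr/n = 2383/4.07 = 585.6 N.

P_allow = 0.586 kN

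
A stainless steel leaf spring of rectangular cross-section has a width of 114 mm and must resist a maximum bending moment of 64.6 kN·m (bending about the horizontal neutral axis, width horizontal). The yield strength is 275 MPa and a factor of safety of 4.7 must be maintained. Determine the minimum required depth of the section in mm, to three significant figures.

h = 241 mm

σ_allow = 275/4.7 = 58.51 MPa.
For a rectangular section σ = 6M/(bh²), so h² = 6M/(b σ_allow) = 6×6.4600×10^7/(114×58.51) = 58110 mm².
h = 241.1 mm.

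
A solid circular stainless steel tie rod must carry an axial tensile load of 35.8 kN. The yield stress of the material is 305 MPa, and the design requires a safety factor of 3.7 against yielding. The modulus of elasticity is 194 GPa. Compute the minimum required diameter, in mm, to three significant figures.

Allowable stress σ_allow = 305/3.7 = 82.43 MPa.
Required area A = F/σ_allow = 35800/82.43 = 434.3 mm².
A = πd²/4 → d = √(4A/π) = 23.52 mm.

d = 23.5 mm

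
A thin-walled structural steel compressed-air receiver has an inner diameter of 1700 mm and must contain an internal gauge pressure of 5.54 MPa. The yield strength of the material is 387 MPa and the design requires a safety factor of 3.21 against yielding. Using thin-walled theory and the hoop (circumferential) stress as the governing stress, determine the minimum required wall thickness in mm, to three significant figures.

σ_allow = 387/3.21 = 120.6 MPa.
Hoop stress σ_h = pD/(2t), so t = pD/(2σ_allow) = 5.54×1700/(2×120.6) = 39.06 mm.

t = 39.1 mm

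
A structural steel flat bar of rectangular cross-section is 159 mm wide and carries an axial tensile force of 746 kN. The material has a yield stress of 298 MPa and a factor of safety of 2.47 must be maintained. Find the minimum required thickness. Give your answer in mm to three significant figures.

t = 38.9 mm

σ_allow = 298/2.47 = 120.6 MPa.
Required area A = F/σ_allow = 746000/120.6 = 6183 mm².
t = A/w = 6183/159 = 38.89 mm.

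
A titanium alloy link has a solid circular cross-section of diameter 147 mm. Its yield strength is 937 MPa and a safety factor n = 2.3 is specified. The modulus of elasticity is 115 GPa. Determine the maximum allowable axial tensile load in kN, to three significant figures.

F_allow = 6910 kN

σ_allow = 937/2.3 = 407.4 MPa.
A = πd²/4 = π×147²/4 = 16970 mm².
F_allow = σ_allow × A = 407.4×16970 = 6.914×10^6 N.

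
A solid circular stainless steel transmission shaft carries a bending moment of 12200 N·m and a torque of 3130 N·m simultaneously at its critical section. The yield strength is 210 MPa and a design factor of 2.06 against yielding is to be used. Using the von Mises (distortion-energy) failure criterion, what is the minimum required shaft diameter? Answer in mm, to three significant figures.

σ_allow = σ_y/n = 210/2.06 = 101.9 MPa.
For a solid shaft σ_b = 32M/(πd³) and τ = 16T/(πd³), so the von Mises stress is σ' = (16/πd³)·√(4M²+3T²).
√(4M²+3T²) = √(4×(1.220×10^7)² + 3×(3.130×10^6)²) = 2.500×10^7 N·mm.
d³ = 16×2.500×10^7/(π×101.9) = 1.249×10^6 mm³.
d = 107.7 mm.

d = 108 mm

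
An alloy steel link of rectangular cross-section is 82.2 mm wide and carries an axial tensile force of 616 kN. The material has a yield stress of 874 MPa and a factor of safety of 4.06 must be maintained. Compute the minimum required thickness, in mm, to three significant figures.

t = 34.8 mm

σ_allow = 874/4.06 = 215.3 MPa.
Required area A = F/σ_allow = 616000/215.3 = 2862 mm².
t = A/w = 2862/82.2 = 34.81 mm.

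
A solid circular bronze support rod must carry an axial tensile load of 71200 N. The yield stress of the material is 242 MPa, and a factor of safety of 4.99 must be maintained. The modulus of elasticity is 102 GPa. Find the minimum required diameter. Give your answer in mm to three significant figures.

d = 43.2 mm

Allowable stress σ_allow = 242/4.99 = 48.50 MPa.
Required area A = F/σ_allow = 71200/48.50 = 1468 mm².
A = πd²/4 → d = √(4A/π) = 43.24 mm.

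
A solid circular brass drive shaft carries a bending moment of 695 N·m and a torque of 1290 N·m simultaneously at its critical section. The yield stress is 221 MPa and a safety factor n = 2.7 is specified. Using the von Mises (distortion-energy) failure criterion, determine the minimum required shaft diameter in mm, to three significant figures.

σ_allow = σ_y/n = 221/2.7 = 81.85 MPa.
For a solid shaft σ_b = 32M/(πd³) and τ = 16T/(πd³), so the von Mises stress is σ' = (16/πd³)·√(4M²+3T²).
√(4M²+3T²) = √(4×(695000)² + 3×(1.290×10^6)²) = 2.631×10^6 N·mm.
d³ = 16×2.631×10^6/(π×81.85) = 163700 mm³.
d = 54.71 mm.

d = 54.7 mm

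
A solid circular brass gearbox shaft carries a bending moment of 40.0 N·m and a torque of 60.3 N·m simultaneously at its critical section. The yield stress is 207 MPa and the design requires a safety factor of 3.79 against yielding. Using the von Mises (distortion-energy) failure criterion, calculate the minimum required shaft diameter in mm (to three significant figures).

σ_allow = σ_y/n = 207/3.79 = 54.62 MPa.
For a solid shaft σ_b = 32M/(πd³) and τ = 16T/(πd³), so the von Mises stress is σ' = (16/πd³)·√(4M²+3T²).
√(4M²+3T²) = √(4×(40000)² + 3×(60300)²) = 131600 N·mm.
d³ = 16×131600/(π×54.62) = 12270 mm³.
d = 23.06 mm.

d = 23.1 mm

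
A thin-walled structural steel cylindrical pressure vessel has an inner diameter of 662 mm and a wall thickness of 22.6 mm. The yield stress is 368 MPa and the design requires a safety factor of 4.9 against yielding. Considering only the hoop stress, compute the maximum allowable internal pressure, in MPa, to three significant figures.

p_allow = 5.13 MPa

σ_allow = 368/4.9 = 75.10 MPa.
σ_h = pD/(2t) → p_allow = 2σ_allow t/D = 2×75.10×22.6/662 = 5.128 MPa.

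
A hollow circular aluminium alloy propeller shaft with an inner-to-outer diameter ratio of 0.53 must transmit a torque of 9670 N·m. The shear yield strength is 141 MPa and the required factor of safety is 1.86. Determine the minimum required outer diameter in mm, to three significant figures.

d_o = 89.0 mm

τ_allow = 141/1.86 = 75.81 MPa.
For a hollow shaft τ = 16T/[πd_o³(1−k⁴)] with k = 0.53, so 1−k⁴ = 0.9211.
d_o³ = 16T/[π τ_allow (1−k⁴)] = 16×9670000/(π×75.81×0.9211) = 705300 mm³.
d_o = 89.01 mm.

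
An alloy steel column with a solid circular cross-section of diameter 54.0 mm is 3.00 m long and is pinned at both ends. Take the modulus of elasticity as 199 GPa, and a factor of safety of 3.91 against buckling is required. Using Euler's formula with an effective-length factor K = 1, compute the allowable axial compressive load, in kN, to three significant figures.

P_allow = 23.3 kN

I = πd⁴/64 = π×54.0⁴/64 = 417400 mm⁴.
Effective length L_e = KL = 1×3.00 m = 3000 mm.
Euler critical load P_cr = π²EI/L_e² = π²×199000×417400/3000² = 91090 N.
P_allow = P_cr/n = 91090/3.91 = 23300 N.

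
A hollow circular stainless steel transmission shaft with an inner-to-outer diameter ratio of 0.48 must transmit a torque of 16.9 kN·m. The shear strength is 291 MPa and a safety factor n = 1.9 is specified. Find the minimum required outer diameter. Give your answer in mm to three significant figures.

τ_allow = 291/1.9 = 153.2 MPa.
For a hollow shaft τ = 16T/[πd_o³(1−k⁴)] with k = 0.48, so 1−k⁴ = 0.9469.
d_o³ = 16T/[π τ_allow (1−k⁴)] = 16×1.6900×10^7/(π×153.2×0.9469) = 593500 mm³.
d_o = 84.04 mm.

d_o = 84.0 mm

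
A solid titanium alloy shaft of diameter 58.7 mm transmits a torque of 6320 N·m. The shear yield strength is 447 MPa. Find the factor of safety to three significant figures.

τ = 16T/(πd³) = 16×6320000/(π×58.7³) = 159.1 MPa.
n = τ_limit/τ = 447/159.1 = 2.809.

n = 2.81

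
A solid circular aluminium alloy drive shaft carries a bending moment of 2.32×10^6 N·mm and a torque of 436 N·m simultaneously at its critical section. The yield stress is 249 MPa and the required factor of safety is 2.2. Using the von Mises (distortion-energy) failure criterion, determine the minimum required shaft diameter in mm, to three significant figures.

σ_allow = σ_y/n = 249/2.2 = 113.2 MPa.
For a solid shaft σ_b = 32M/(πd³) and τ = 16T/(πd³), so the von Mises stress is σ' = (16/πd³)·√(4M²+3T²).
√(4M²+3T²) = √(4×(2.320×10^6)² + 3×(436000)²) = 4.701×10^6 N·mm.
d³ = 16×4.701×10^6/(π×113.2) = 211500 mm³.
d = 59.58 mm.

d = 59.6 mm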